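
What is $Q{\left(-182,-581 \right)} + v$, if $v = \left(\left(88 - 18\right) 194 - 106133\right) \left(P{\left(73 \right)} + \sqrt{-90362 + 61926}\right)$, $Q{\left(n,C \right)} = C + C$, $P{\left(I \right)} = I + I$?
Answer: $-13513900 - 185106 i \sqrt{7109} \approx -1.3514 \cdot 10^{7} - 1.5607 \cdot 10^{7} i$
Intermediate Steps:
$P{\left(I \right)} = 2 I$
$Q{\left(n,C \right)} = 2 C$
$v = -13512738 - 185106 i \sqrt{7109}$ ($v = \left(\left(88 - 18\right) 194 - 106133\right) \left(2 \cdot 73 + \sqrt{-90362 + 61926}\right) = \left(70 \cdot 194 - 106133\right) \left(146 + \sqrt{-28436}\right) = \left(13580 - 106133\right) \left(146 + 2 i \sqrt{7109}\right) = - 92553 \left(146 + 2 i \sqrt{7109}\right) = -13512738 - 185106 i \sqrt{7109} \approx -1.3513 \cdot 10^{7} - 1.5607 \cdot 10^{7} i$)
$Q{\left(-182,-581 \right)} + v = 2 \left(-581\right) - \left(13512738 + 185106 i \sqrt{7109}\right) = -1162 - \left(13512738 + 185106 i \sqrt{7109}\right) = -13513900 - 185106 i \sqrt{7109}$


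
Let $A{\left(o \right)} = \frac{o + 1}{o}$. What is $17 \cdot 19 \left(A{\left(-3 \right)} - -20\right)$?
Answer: $\frac{20026}{3} \approx 6675.3$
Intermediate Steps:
$A{\left(o \right)} = \frac{1 + o}{o}$
$17 \cdot 19 \left(A{\left(-3 \right)} - -20\right) = 17 \cdot 19 \left(\frac{1 - 3}{-3} - -20\right) = 323 \left(\left(- \frac{1}{3}\right) \left(-2\right) + 20\right) = 323 \left(\frac{2}{3} + 20\right) = 323 \cdot \frac{62}{3} = \frac{20026}{3}$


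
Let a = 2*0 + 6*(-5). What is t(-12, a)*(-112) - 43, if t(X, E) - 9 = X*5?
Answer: 5669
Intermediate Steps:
a = -30 (a = 0 - 30 = -30)
t(X, E) = 9 + 5*X (t(X, E) = 9 + X*5 = 9 + 5*X)
t(-12, a)*(-112) - 43 = (9 + 5*(-12))*(-112) - 43 = (9 - 60)*(-112) - 43 = -51*(-112) - 43 = 5712 - 43 = 5669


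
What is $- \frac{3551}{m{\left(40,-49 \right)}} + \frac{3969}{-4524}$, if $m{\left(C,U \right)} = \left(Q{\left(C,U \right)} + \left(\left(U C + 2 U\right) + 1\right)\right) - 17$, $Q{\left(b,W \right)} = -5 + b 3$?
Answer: $\frac{2763151}{2954172} \approx 0.93534$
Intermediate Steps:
$Q{\left(b,W \right)} = -5 + 3 b$
$m{\left(C,U \right)} = -21 + 2 U + 3 C + C U$ ($m{\left(C,U \right)} = \left(\left(-5 + 3 C\right) + \left(\left(U C + 2 U\right) + 1\right)\right) - 17 = \left(\left(-5 + 3 C\right) + \left(\left(C U + 2 U\right) + 1\right)\right) - 17 = \left(\left(-5 + 3 C\right) + \left(\left(2 U + C U\right) + 1\right)\right) - 17 = \left(\left(-5 + 3 C\right) + \left(1 + 2 U + C U\right)\right) - 17 = \left(-4 + 2 U + 3 C + C U\right) - 17 = -21 + 2 U + 3 C + C U$)
$- \frac{3551}{m{\left(40,-49 \right)}} + \frac{3969}{-4524} = - \frac{3551}{-21 + 2 \left(-49\right) + 3 \cdot 40 + 40 \left(-49\right)} + \frac{3969}{-4524} = - \frac{3551}{-21 - 98 + 120 - 1960} + 3969 \left(- \frac{1}{4524}\right) = - \frac{3551}{-1959} - \frac{1323}{1508} = \left(-3551\right) \left(- \frac{1}{1959}\right) - \frac{1323}{1508} = \frac{3551}{1959} - \frac{1323}{1508} = \frac{2763151}{2954172}$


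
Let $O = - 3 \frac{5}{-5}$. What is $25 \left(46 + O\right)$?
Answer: $1225$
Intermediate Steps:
$O = 3$ ($O = - 3 \cdot 5 \left(- \frac{1}{5}\right) = \left(-3\right) \left(-1\right) = 3$)
$25 \left(46 + O\right) = 25 \left(46 + 3\right) = 25 \cdot 49 = 1225$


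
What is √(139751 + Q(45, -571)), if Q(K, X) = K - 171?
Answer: 5*√5585 ≈ 373.66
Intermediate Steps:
Q(K, X) = -171 + K
√(139751 + Q(45, -571)) = √(139751 + (-171 + 45)) = √(139751 - 126) = √139625 = 5*√5585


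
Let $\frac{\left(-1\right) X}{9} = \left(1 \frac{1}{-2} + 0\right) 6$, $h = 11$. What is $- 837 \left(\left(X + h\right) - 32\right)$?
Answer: $-5022$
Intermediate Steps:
$X = 27$ ($X = - 9 \left(1 \frac{1}{-2} + 0\right) 6 = - 9 \left(1 \left(- \frac{1}{2}\right) + 0\right) 6 = - 9 \left(- \frac{1}{2} + 0\right) 6 = - 9 \left(\left(- \frac{1}{2}\right) 6\right) = \left(-9\right) \left(-3\right) = 27$)
$- 837 \left(\left(X + h\right) - 32\right) = - 837 \left(\left(27 + 11\right) - 32\right) = - 837 \left(38 - 32\right) = \left(-837\right) 6 = -5022$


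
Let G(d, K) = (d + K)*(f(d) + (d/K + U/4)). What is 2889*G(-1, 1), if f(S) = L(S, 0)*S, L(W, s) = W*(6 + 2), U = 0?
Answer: 0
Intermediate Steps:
L(W, s) = 8*W (L(W, s) = W*8 = 8*W)
f(S) = 8*S² (f(S) = (8*S)*S = 8*S²)
G(d, K) = (K + d)*(8*d² + d/K) (G(d, K) = (d + K)*(8*d² + (d/K + 0/4)) = (K + d)*(8*d² + (d/K + 0*(¼))) = (K + d)*(8*d² + (d/K + 0)) = (K + d)*(8*d² + d/K))
2889*G(-1, 1) = 2889*(-1*(-1 + 1*(1 + 8*(-1)² + 8*1*(-1)))/1) = 2889*(-1*1*(-1 + 1*(1 + 8*1 - 8))) = 2889*(-1*1*(-1 + 1*(1 + 8 - 8))) = 2889*(-1*1*(-1 + 1*1)) = 2889*(-1*1*(-1 + 1)) = 2889*(-1*1*0) = 2889*0 = 0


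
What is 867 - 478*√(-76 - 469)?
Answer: 867 - 478*I*√545 ≈ 867.0 - 11159.0*I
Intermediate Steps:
867 - 478*√(-76 - 469) = 867 - 478*I*√545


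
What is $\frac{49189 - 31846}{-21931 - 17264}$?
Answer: $- \frac{1927}{4355} \approx -0.44248$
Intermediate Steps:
$\frac{49189 - 31846}{-21931 - 17264} = \frac{49189 - 31846}{-39195} = 17343 \left(- \frac{1}{39195}\right) = - \frac{1927}{4355}$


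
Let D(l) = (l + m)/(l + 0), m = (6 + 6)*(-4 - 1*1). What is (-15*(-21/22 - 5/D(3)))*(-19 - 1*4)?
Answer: -99705/418 ≈ -238.53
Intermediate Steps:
m = -60 (m = 12*(-4 - 1) = 12*(-5) = -60)
D(l) = (-60 + l)/l (D(l) = (l - 60)/(l + 0) = (-60 + l)/l)
(-15*(-21/22 - 5/D(3)))*(-19 - 1*4) = (-15*(-21/22 - 5*3/(-60 + 3)))*(-19 - 1*4) = (-15*(-21*1/22 - 5/((⅓)*(-57))))*(-19 - 4) = -15*(-21/22 - 5/(-19))*(-23) = -15*(-21/22 - 5*(-1/19))*(-23) = -15*(-21/22 + 5/19)*(-23) = -15*(-289/418)*(-23) = (4335/418)*(-23) = -99705/418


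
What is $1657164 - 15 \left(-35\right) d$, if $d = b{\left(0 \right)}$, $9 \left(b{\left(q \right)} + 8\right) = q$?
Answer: $1652964$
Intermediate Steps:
$b{\left(q \right)} = -8 + \frac{q}{9}$
$d = -8$ ($d = -8 + \frac{1}{9} \cdot 0 = -8 + 0 = -8$)
$1657164 - 15 \left(-35\right) d = 1657164 - 15 \left(-35\right) \left(-8\right) = 1657164 - \left(-525\right) \left(-8\right) = 1657164 - 4200 = 1652964$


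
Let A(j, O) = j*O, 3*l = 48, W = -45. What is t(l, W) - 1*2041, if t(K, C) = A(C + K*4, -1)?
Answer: -2060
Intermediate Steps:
l = 16 (l = (⅓)*48 = 16)
A(j, O) = O*j
t(K, C) = -C - 4*K (t(K, C) = -(C + K*4) = -(C + 4*K) = -C - 4*K)
t(l, W) - 1*2041 = (-1*(-45) - 4*16) - 1*2041 = (45 - 64) - 2041 = -19 - 2041 = -2060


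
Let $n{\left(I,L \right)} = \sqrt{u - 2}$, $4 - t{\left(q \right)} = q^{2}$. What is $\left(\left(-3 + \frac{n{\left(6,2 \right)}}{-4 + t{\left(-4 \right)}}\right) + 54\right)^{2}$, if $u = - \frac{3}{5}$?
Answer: $\frac{\left(4080 - i \sqrt{65}\right)^{2}}{6400} \approx 2601.0 - 10.279 i$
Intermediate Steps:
$u = - \frac{3}{5}$ ($u = \left(-3\right) \frac{1}{5} = - \frac{3}{5} \approx -0.6$)
$t{\left(q \right)} = 4 - q^{2}$
$n{\left(I,L \right)} = \frac{i \sqrt{65}}{5}$ ($n{\left(I,L \right)} = \sqrt{- \frac{3}{5} - 2} = \sqrt{- \frac{13}{5}} = \frac{i \sqrt{65}}{5}$)
$\left(\left(-3 + \frac{n{\left(6,2 \right)}}{-4 + t{\left(-4 \right)}}\right) + 54\right)^{2} = \left(\left(-3 + \frac{\frac{1}{5} i \sqrt{65}}{-4 + \left(4 - \left(-4\right)^{2}\right)}\right) + 54\right)^{2} = \left(\left(-3 + \frac{\frac{1}{5} i \sqrt{65}}{-4 + \left(4 - 16\right)}\right) + 54\right)^{2} = \left(\left(-3 + \frac{\frac{1}{5} i \sqrt{65}}{-4 - 12}\right) + 54\right)^{2} = \left(\left(-3 + \frac{\frac{1}{5} i \sqrt{65}}{-16}\right) + 54\right)^{2} = \left(\left(-3 - \frac{\frac{1}{5} i \sqrt{65}}{16}\right) + 54\right)^{2} = \left(\left(-3 - \frac{i \sqrt{65}}{80}\right) + 54\right)^{2} = \left(51 - \frac{i \sqrt{65}}{80}\right)^{2}$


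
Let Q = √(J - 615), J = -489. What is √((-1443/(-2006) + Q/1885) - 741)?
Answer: √(-10584758868058050 + 30341231440*I*√69)/3781310 ≈ 0.00032393 + 27.208*I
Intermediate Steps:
Q = 4*I*√69 (Q = √(-489 - 615) = √(-1104) = 4*I*√69 ≈ 33.227*I)
√((-1443/(-2006) + Q/1885) - 741) = √((-1443/(-2006) + (4*I*√69)/1885) - 741) = √((-1443*(-1/2006) + (4*I*√69)*(1/1885)) - 741) = √((1443/2006 + 4*I*√69/1885) - 741) = √(-1485003/2006 + 4*I*√69/1885)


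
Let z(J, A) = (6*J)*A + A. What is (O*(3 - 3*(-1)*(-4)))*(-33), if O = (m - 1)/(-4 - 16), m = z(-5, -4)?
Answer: -6831/4 ≈ -1707.8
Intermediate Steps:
z(J, A) = A + 6*A*J (z(J, A) = 6*A*J + A = A + 6*A*J)
m = 116 (m = -4*(1 + 6*(-5)) = -4*(1 - 30) = -4*(-29) = 116)
O = -23/4 (O = (116 - 1)/(-4 - 16) = 115/(-20) = 115*(-1/20) = -23/4 ≈ -5.7500)
(O*(3 - 3*(-1)*(-4)))*(-33) = -23*(3 - 3*(-1)*(-4))/4*(-33) = -23*(3 + 3*(-4))/4*(-33) = -23*(3 - 12)/4*(-33) = -23/4*(-9)*(-33) = (207/4)*(-33) = -6831/4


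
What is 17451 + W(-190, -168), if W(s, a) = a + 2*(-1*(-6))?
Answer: 17295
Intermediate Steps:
W(s, a) = 12 + a (W(s, a) = a + 2*6 = a + 12 = 12 + a)
17451 + W(-190, -168) = 17451 + (12 - 168) = 17451 - 156 = 17295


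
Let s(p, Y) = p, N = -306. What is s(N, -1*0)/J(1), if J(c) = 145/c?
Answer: -306/145 ≈ -2.1103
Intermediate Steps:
s(N, -1*0)/J(1) = -306/(145/1) = -306/(145*1) = -306/145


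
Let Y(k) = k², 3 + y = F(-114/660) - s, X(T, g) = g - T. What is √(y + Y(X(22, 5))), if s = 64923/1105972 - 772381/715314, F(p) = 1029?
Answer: √51478345021513295104017015/197779313802 ≈ 36.277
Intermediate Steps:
s = -403895714255/395558627604 (s = 64923*(1/1105972) - 772381*1/715314 = 64923/1105972 - 772381/715314 = -403895714255/395558627604 ≈ -1.0211)
y = 406247047635959/395558627604 (y = -3 + (1029 - 1*(-403895714255/395558627604)) = -3 + (1029 + 403895714255/395558627604) = -3 + 407433723518771/395558627604 = 406247047635959/395558627604 ≈ 1027.0)
√(y + Y(X(22, 5))) = √(406247047635959/395558627604 + (5 - 1*22)²) = √(406247047635959/395558627604 + (5 - 22)²) = √(406247047635959/395558627604 + (-17)²) = √(406247047635959/395558627604 + 289) = √(520563491013515/395558627604) = √51478345021513295104017015/197779313802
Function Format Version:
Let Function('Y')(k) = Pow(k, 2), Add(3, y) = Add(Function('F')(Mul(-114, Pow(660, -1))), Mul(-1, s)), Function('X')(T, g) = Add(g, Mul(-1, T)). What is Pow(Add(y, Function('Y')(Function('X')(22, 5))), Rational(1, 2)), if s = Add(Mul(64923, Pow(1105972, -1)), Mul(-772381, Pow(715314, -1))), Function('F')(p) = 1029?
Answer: Mul(Rational(1, 197779313802), Pow(51478345021513295104017015, Rational(1, 2))) ≈ 36.277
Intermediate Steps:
s = Rational(-403895714255, 395558627604) (s = Add(Mul(64923, Rational(1, 1105972)), Mul(-772381, Rational(1, 715314))) = Add(Rational(64923, 1105972), Rational(-772381, 715314)) = Rational(-403895714255, 395558627604) ≈ -1.0211)
y = Rational(406247047635959, 395558627604) (y = Add(-3, Add(1029, Mul(-1, Rational(-403895714255, 395558627604)))) = Add(-3, Add(1029, Rational(403895714255, 395558627604))) = Add(-3, Rational(407433723518771, 395558627604)) = Rational(406247047635959, 395558627604) ≈ 1027.0)
Pow(Add(y, Function('Y')(Function('X')(22, 5))), Rational(1, 2)) = Pow(Add(Rational(406247047635959, 395558627604), Pow(Add(5, Mul(-1, 22)), 2)), Rational(1, 2)) = Pow(Add(Rational(406247047635959, 395558627604), Pow(Add(5, -22), 2)), Rational(1, 2)) = Pow(Add(Rational(406247047635959, 395558627604), Pow(-17, 2)), Rational(1, 2)) = Pow(Add(Rational(406247047635959, 395558627604), 289), Rational(1, 2)) = Pow(Rational(520563491013515, 395558627604), Rational(1, 2)) = Mul(Rational(1, 197779313802), Pow(51478345021513295104017015, Rational(1, 2)))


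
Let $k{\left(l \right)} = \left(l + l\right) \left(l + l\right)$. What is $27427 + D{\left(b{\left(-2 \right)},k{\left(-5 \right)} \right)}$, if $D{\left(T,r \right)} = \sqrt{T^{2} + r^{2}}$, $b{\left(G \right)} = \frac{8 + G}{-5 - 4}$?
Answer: $27427 + \frac{2 \sqrt{22501}}{3} \approx 27527.0$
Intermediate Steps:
$b{\left(G \right)} = - \frac{8}{9} - \frac{G}{9}$ ($b{\left(G \right)} = \frac{8 + G}{-9} = \left(8 + G\right) \left(- \frac{1}{9}\right) = - \frac{8}{9} - \frac{G}{9}$)
$k{\left(l \right)} = 4 l^{2}$ ($k{\left(l \right)} = 2 l 2 l = 4 l^{2}$)
$27427 + D{\left(b{\left(-2 \right)},k{\left(-5 \right)} \right)} = 27427 + \sqrt{\left(- \frac{8}{9} - - \frac{2}{9}\right)^{2} + \left(4 \left(-5\right)^{2}\right)^{2}} = 27427 + \sqrt{\left(- \frac{8}{9} + \frac{2}{9}\right)^{2} + \left(4 \cdot 25\right)^{2}} = 27427 + \sqrt{\left(- \frac{2}{3}\right)^{2} + 100^{2}} = 27427 + \sqrt{\frac{4}{9} + 10000} = 27427 + \sqrt{\frac{90004}{9}} = 27427 + \frac{2 \sqrt{22501}}{3}$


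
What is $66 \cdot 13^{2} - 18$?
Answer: $11136$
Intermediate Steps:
$66 \cdot 13^{2} - 18 = 66 \cdot 169 - 18 = 11154 - 18 = 11136$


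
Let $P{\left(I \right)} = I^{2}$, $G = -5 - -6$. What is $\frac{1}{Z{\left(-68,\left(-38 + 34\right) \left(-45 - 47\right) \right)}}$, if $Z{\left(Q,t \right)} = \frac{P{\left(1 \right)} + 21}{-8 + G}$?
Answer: $- \frac{7}{22} \approx -0.31818$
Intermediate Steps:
$G = 1$ ($G = -5 + 6 = 1$)
$Z{\left(Q,t \right)} = - \frac{22}{7}$ ($Z{\left(Q,t \right)} = \frac{1^{2} + 21}{-8 + 1} = \frac{1 + 21}{-7} = 22 \left(- \frac{1}{7}\right) = - \frac{22}{7}$)
$\frac{1}{Z{\left(-68,\left(-38 + 34\right) \left(-45 - 47\right) \right)}} = \frac{1}{- \frac{22}{7}} = - \frac{7}{22}$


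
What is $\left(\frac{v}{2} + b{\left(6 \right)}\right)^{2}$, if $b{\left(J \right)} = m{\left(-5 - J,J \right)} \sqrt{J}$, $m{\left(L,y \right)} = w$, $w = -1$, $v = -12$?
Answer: $\left(6 + \sqrt{6}\right)^{2} \approx 71.394$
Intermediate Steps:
$m{\left(L,y \right)} = -1$
$b{\left(J \right)} = - \sqrt{J}$
$\left(\frac{v}{2} + b{\left(6 \right)}\right)^{2} = \left(- \frac{12}{2} - \sqrt{6}\right)^{2} = \left(\left(-12\right) \frac{1}{2} - \sqrt{6}\right)^{2} = \left(-6 - \sqrt{6}\right)^{2}$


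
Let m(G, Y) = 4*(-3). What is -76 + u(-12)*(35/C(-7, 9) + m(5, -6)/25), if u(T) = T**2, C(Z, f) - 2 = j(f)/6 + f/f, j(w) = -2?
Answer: 43622/25 ≈ 1744.9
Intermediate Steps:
m(G, Y) = -12
C(Z, f) = 8/3 (C(Z, f) = 2 + (-2/6 + f/f) = 2 + (-2*1/6 + 1) = 2 + (-1/3 + 1) = 2 + 2/3 = 8/3)
-76 + u(-12)*(35/C(-7, 9) + m(5, -6)/25) = -76 + (-12)**2*(35/(8/3) - 12/25) = -76 + 144*(35*(3/8) - 12*1/25) = -76 + 144*(105/8 - 12/25) = -76 + 144*(2529/200) = -76 + 45522/25 = 43622/25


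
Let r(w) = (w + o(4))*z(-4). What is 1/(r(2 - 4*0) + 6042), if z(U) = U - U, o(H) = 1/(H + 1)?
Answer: 1/6042 ≈ 0.00016551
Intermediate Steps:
o(H) = 1/(1 + H)
z(U) = 0
r(w) = 0 (r(w) = (w + 1/(1 + 4))*0 = (w + 1/5)*0 = (w + ⅕)*0 = (⅕ + w)*0 = 0)
1/(r(2 - 4*0) + 6042) = 1/(0 + 6042) = 1/6042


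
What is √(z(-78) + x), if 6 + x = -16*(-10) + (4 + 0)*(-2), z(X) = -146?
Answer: 0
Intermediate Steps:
x = 146 (x = -6 + (-16*(-10) + (4 + 0)*(-2)) = -6 + (160 + 4*(-2)) = -6 + (160 - 8) = -6 + 152 = 146)
√(z(-78) + x) = √(-146 + 146) = √0 = 0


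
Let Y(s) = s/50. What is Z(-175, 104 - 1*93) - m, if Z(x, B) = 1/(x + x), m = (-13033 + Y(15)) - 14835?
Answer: 4876847/175 ≈ 27868.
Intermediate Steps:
Y(s) = s/50 (Y(s) = s*(1/50) = s/50)
m = -278677/10 (m = (-13033 + (1/50)*15) - 14835 = (-13033 + 3/10) - 14835 = -130327/10 - 14835 = -278677/10 ≈ -27868.)
Z(x, B) = 1/(2*x)
Z(-175, 104 - 1*93) - m = (½)/(-175) - 1*(-278677/10) = (½)*(-1/175) + 278677/10 = -1/350 + 278677/10 = 4876847/175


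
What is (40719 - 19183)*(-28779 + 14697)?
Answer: -303269952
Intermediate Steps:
(40719 - 19183)*(-28779 + 14697) = 21536*(-14082) = -303269952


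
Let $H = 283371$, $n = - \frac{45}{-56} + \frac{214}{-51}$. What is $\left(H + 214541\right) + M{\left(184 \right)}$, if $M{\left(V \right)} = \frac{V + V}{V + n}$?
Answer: $\frac{256831529288}{515815} \approx 4.9791 \cdot 10^{5}$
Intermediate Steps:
$n = - \frac{9689}{2856}$ ($n = \left(-45\right) \left(- \frac{1}{56}\right) + 214 \left(- \frac{1}{51}\right) = \frac{45}{56} - \frac{214}{51} = - \frac{9689}{2856} \approx -3.3925$)
$M{\left(V \right)} = \frac{2 V}{- \frac{9689}{2856} + V}$ ($M{\left(V \right)} = \frac{V + V}{V - \frac{9689}{2856}} = \frac{2 V}{- \frac{9689}{2856} + V}$)
$\left(H + 214541\right) + M{\left(184 \right)} = \left(283371 + 214541\right) + 5712 \cdot 184 \frac{1}{-9689 + 2856 \cdot 184} = 497912 + 5712 \cdot 184 \frac{1}{-9689 + 525504} = 497912 + 5712 \cdot 184 \cdot \frac{1}{515815} = 497912 + \frac{1051008}{515815} = \frac{256831529288}{515815}$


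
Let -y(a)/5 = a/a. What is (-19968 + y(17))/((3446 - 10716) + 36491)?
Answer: -19973/29221 ≈ -0.68352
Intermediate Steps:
y(a) = -5 (y(a) = -5*a/a = -5*1 = -5)
(-19968 + y(17))/((3446 - 10716) + 36491) = (-19968 - 5)/((3446 - 10716) + 36491) = -19973/(-7270 + 36491) = -19973/29221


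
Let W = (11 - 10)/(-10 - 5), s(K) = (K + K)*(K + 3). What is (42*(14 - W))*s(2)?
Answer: 11816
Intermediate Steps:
s(K) = 2*K*(3 + K) (s(K) = (2*K)*(3 + K) = 2*K*(3 + K))
W = -1/15 (W = 1/(-15) = 1*(-1/15) = -1/15 ≈ -0.066667)
(42*(14 - W))*s(2) = (42*(14 - 1*(-1/15)))*(2*2*(3 + 2)) = (42*(14 + 1/15))*(2*2*5) = (42*(211/15))*20 = (2954/5)*20 = 11816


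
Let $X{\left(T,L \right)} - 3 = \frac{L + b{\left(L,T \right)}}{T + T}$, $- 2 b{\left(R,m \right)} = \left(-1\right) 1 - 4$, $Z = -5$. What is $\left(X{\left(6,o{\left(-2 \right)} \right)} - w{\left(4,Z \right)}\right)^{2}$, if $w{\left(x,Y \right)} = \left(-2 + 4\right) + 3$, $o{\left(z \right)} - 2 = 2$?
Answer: $\frac{1225}{576} \approx 2.1267$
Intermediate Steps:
$o{\left(z \right)} = 4$ ($o{\left(z \right)} = 2 + 2 = 4$)
$b{\left(R,m \right)} = \frac{5}{2}$ ($b{\left(R,m \right)} = - \frac{\left(-1\right) 1 - 4}{2} = - \frac{-1 - 4}{2} = \left(- \frac{1}{2}\right) \left(-5\right) = \frac{5}{2}$)
$X{\left(T,L \right)} = 3 + \frac{\frac{5}{2} + L}{2 T}$ ($X{\left(T,L \right)} = 3 + \frac{L + \frac{5}{2}}{T + T} = 3 + \frac{\frac{5}{2} + L}{2 T}$)
$w{\left(x,Y \right)} = 5$ ($w{\left(x,Y \right)} = 2 + 3 = 5$)
$\left(X{\left(6,o{\left(-2 \right)} \right)} - w{\left(4,Z \right)}\right)^{2} = \left(\frac{5 + 2 \cdot 4 + 12 \cdot 6}{4 \cdot 6} - 5\right)^{2} = \left(\frac{1}{4} \cdot \frac{1}{6} \left(5 + 8 + 72\right) - 5\right)^{2} = \left(\frac{1}{4} \cdot \frac{1}{6} \cdot 85 - 5\right)^{2} = \left(\frac{85}{24} - 5\right)^{2} = \left(- \frac{35}{24}\right)^{2} = \frac{1225}{576}$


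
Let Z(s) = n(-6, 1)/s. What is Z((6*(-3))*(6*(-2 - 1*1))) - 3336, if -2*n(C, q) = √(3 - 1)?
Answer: -3336 - √2/648 ≈ -3336.0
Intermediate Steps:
n(C, q) = -√2/2 (n(C, q) = -√(3 - 1)/2 = -√2/2)
Z(s) = -√2/(2*s) (Z(s) = (-√2/2)/s = -√2/(2*s))
Z((6*(-3))*(6*(-2 - 1*1))) - 3336 = -√2/(2*((6*(-3))*(6*(-2 - 1*1)))) - 3336 = -√2/(2*((-108*(-2 - 1)))) - 3336 = -√2/(2*((-108*(-3)))) - 3336 = -√2/(2*((-18*(-18)))) - 3336 = -½*√2/324 - 3336 = -½*√2*1/324 - 3336 = -√2/648 - 3336 = -3336 - √2/648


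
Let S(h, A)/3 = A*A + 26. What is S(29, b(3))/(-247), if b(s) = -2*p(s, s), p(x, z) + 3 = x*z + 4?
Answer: -1278/247 ≈ -5.1741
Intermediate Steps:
p(x, z) = 1 + x*z (p(x, z) = -3 + (x*z + 4) = -3 + (4 + x*z) = 1 + x*z)
b(s) = -2 - 2*s² (b(s) = -2*(1 + s*s) = -2*(1 + s²) = -2 - 2*s²)
S(h, A) = 78 + 3*A² (S(h, A) = 3*(A*A + 26) = 3*(A² + 26) = 3*(26 + A²) = 78 + 3*A²)
S(29, b(3))/(-247) = (78 + 3*(-2 - 2*3²)²)/(-247) = (78 + 3*(-2 - 2*9)²)*(-1/247) = (78 + 3*(-2 - 18)²)*(-1/247) = (78 + 3*(-20)²)*(-1/247) = (78 + 3*400)*(-1/247) = (78 + 1200)*(-1/247) = 1278*(-1/247) = -1278/247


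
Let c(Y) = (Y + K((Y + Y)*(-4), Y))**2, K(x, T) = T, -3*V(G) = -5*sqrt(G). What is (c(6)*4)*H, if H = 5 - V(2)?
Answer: 2880 - 960*sqrt(2) ≈ 1522.4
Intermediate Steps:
V(G) = 5*sqrt(G)/3 (V(G) = -(-5)*sqrt(G)/3 = 5*sqrt(G)/3)
c(Y) = 4*Y**2 (c(Y) = (Y + Y)**2 = (2*Y)**2 = 4*Y**2)
H = 5 - 5*sqrt(2)/3 ≈ 2.6430
(c(6)*4)*H = ((4*6**2)*4)*(5 - 5*sqrt(2)/3) = ((4*36)*4)*(5 - 5*sqrt(2)/3) = (144*4)*(5 - 5*sqrt(2)/3) = 576*(5 - 5*sqrt(2)/3) = 2880 - 960*sqrt(2)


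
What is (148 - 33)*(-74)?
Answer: -8510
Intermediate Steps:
(148 - 33)*(-74) = 115*(-74) = -8510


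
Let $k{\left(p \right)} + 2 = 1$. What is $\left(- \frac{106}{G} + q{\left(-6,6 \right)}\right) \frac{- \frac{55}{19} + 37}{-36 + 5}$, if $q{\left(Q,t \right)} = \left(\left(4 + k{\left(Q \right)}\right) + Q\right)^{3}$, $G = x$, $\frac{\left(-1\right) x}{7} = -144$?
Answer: $\frac{6471}{217} \approx 29.82$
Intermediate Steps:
$x = 1008$ ($x = \left(-7\right) \left(-144\right) = 1008$)
$k{\left(p \right)} = -1$ ($k{\left(p \right)} = -2 + 1 = -1$)
$G = 1008$
$q{\left(Q,t \right)} = \left(3 + Q\right)^{3}$ ($q{\left(Q,t \right)} = \left(\left(4 - 1\right) + Q\right)^{3} = \left(3 + Q\right)^{3}$)
$\left(- \frac{106}{G} + q{\left(-6,6 \right)}\right) \frac{- \frac{55}{19} + 37}{-36 + 5} = \left(- \frac{106}{1008} + \left(3 - 6\right)^{3}\right) \frac{- \frac{55}{19} + 37}{-36 + 5} = \left(\left(-106\right) \frac{1}{1008} + \left(-3\right)^{3}\right) \frac{\left(-55\right) \frac{1}{19} + 37}{-31} = \left(- \frac{53}{504} - 27\right) \left(- \frac{55}{19} + 37\right) \left(- \frac{1}{31}\right) = - \frac{13661 \cdot \frac{648}{19} \left(- \frac{1}{31}\right)}{504} = \left(- \frac{13661}{504}\right) \left(- \frac{648}{589}\right) = \frac{6471}{217}$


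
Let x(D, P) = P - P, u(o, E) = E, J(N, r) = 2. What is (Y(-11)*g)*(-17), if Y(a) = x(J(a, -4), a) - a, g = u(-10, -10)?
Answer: 1870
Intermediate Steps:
x(D, P) = 0
g = -10
Y(a) = -a (Y(a) = 0 - a = -a)
(Y(-11)*g)*(-17) = (-1*(-11)*(-10))*(-17) = (11*(-10))*(-17) = -110*(-17) = 1870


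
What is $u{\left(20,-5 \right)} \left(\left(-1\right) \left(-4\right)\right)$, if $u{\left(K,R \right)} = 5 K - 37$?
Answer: $252$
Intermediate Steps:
$u{\left(K,R \right)} = -37 + 5 K$
$u{\left(20,-5 \right)} \left(\left(-1\right) \left(-4\right)\right) = \left(-37 + 5 \cdot 20\right) \left(\left(-1\right) \left(-4\right)\right) = \left(-37 + 100\right) 4 = 63 \cdot 4 = 252$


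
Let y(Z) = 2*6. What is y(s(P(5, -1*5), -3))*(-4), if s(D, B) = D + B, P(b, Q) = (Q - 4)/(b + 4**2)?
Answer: -48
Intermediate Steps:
P(b, Q) = (-4 + Q)/(16 + b) (P(b, Q) = (-4 + Q)/(b + 16) = (-4 + Q)/(16 + b))
s(D, B) = B + D
y(Z) = 12
y(s(P(5, -1*5), -3))*(-4) = 12*(-4) = -48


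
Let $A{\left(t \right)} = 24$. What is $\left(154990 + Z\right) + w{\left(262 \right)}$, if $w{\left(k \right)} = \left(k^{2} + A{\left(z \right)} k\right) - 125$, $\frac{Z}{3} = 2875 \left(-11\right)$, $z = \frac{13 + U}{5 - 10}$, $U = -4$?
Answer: $134922$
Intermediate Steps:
$z = - \frac{9}{5}$ ($z = \frac{13 - 4}{5 - 10} = \frac{9}{-5} = 9 \left(- \frac{1}{5}\right) = - \frac{9}{5} \approx -1.8$)
$Z = -94875$ ($Z = 3 \cdot 2875 \left(-11\right) = 3 \left(-31625\right) = -94875$)
$w{\left(k \right)} = -125 + k^{2} + 24 k$ ($w{\left(k \right)} = \left(k^{2} + 24 k\right) - 125 = -125 + k^{2} + 24 k$)
$\left(154990 + Z\right) + w{\left(262 \right)} = \left(154990 - 94875\right) + \left(-125 + 262^{2} + 24 \cdot 262\right) = 60115 + \left(-125 + 68644 + 6288\right) = 60115 + 74807 = 134922$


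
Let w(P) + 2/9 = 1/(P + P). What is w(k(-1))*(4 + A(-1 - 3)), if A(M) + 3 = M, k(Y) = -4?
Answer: 25/24 ≈ 1.0417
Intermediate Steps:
A(M) = -3 + M
w(P) = -2/9 + 1/(2*P) (w(P) = -2/9 + 1/(P + P) = -2/9 + 1/(2*P))
w(k(-1))*(4 + A(-1 - 3)) = ((1/18)*(9 - 4*(-4))/(-4))*(4 + (-3 + (-1 - 3))) = ((1/18)*(-¼)*(9 + 16))*(4 + (-3 - 4)) = ((1/18)*(-¼)*25)*(4 - 7) = -25/72*(-3) = 25/24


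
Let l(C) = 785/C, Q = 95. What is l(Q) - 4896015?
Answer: -93024128/19 ≈ -4.8960e+6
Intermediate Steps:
l(Q) - 4896015 = 785/95 - 4896015 = 785*(1/95) - 4896015 = 157/19 - 4896015 = -93024128/19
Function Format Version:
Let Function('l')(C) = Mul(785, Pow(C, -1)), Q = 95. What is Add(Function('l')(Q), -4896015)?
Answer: Rational(-93024128, 19) ≈ -4.8960e+6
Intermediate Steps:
Add(Function('l')(Q), -4896015) = Add(Mul(785, Pow(95, -1)), -4896015) = Add(Mul(785, Rational(1, 95)), -4896015) = Add(Rational(157, 19), -4896015) = Rational(-93024128, 19)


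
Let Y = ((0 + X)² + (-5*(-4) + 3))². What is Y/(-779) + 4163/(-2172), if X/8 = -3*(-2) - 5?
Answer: -108745/9348 ≈ -11.633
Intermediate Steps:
X = 8 (X = 8*(-3*(-2) - 5) = 8*(6 - 5) = 8*1 = 8)
Y = 7569 (Y = ((0 + 8)² + (-5*(-4) + 3))² = (8² + (20 + 3))² = (64 + 23)² = 87² = 7569)
Y/(-779) + 4163/(-2172) = 7569/(-779) + 4163/(-2172) = 7569*(-1/779) + 4163*(-1/2172) = -7569/779 - 23/12 = -108745/9348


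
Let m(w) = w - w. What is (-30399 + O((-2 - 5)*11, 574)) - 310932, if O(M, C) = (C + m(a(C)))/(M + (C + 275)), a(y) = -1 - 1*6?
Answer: -131753479/386 ≈ -3.4133e+5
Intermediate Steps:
a(y) = -7 (a(y) = -1 - 6 = -7)
m(w) = 0
O(M, C) = C/(275 + C + M) (O(M, C) = (C + 0)/(M + (C + 275)) = C/(M + (275 + C)) = C/(275 + C + M))
(-30399 + O((-2 - 5)*11, 574)) - 310932 = (-30399 + 574/(275 + 574 + (-2 - 5)*11)) - 310932 = (-30399 + 574/(275 + 574 - 7*11)) - 310932 = (-30399 + 574/(275 + 574 - 77)) - 310932 = (-30399 + 574/772) - 310932 = (-30399 + 574*(1/772)) - 310932 = (-30399 + 287/386) - 310932 = -11733727/386 - 310932 = -131753479/386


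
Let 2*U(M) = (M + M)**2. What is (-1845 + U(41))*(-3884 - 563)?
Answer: -6746099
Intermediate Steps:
U(M) = 2*M**2 (U(M) = (M + M)**2/2 = (2*M)**2/2 = (4*M**2)/2 = 2*M**2)
(-1845 + U(41))*(-3884 - 563) = (-1845 + 2*41**2)*(-3884 - 563) = (-1845 + 2*1681)*(-4447) = (-1845 + 3362)*(-4447) = 1517*(-4447) = -6746099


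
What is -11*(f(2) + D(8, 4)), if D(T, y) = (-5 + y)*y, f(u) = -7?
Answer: 121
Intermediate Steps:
D(T, y) = y*(-5 + y)
-11*(f(2) + D(8, 4)) = -11*(-7 + 4*(-5 + 4)) = -11*(-7 + 4*(-1)) = -11*(-7 - 4) = -11*(-11) = 121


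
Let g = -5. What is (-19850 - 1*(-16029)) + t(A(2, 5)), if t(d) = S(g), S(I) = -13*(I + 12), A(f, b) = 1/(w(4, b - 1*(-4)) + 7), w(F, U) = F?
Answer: -3912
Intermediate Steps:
A(f, b) = 1/11 (A(f, b) = 1/(4 + 7) = 1/11)
S(I) = -156 - 13*I (S(I) = -13*(12 + I) = -156 - 13*I)
t(d) = -91 (t(d) = -156 - 13*(-5) = -156 + 65 = -91)
(-19850 - 1*(-16029)) + t(A(2, 5)) = (-19850 - 1*(-16029)) - 91 = (-19850 + 16029) - 91 = -3821 - 91 = -3912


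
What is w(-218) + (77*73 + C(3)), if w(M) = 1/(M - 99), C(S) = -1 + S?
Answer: 1782490/317 ≈ 5623.0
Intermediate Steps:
w(M) = 1/(-99 + M)
w(-218) + (77*73 + C(3)) = 1/(-99 - 218) + (77*73 + (-1 + 3)) = 1/(-317) + (5621 + 2) = -1/317 + 5623 = 1782490/317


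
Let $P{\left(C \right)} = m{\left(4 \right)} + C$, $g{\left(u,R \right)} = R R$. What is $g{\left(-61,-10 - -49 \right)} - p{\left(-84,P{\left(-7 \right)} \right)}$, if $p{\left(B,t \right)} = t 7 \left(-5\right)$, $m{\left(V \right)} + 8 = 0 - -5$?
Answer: $1171$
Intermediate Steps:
$g{\left(u,R \right)} = R^{2}$
$m{\left(V \right)} = -3$ ($m{\left(V \right)} = -8 + \left(0 - -5\right) = -8 + \left(0 + 5\right) = -8 + 5 = -3$)
$P{\left(C \right)} = -3 + C$
$p{\left(B,t \right)} = - 35 t$ ($p{\left(B,t \right)} = 7 t \left(-5\right) = - 35 t$)
$g{\left(-61,-10 - -49 \right)} - p{\left(-84,P{\left(-7 \right)} \right)} = \left(-10 - -49\right)^{2} - - 35 \left(-3 - 7\right) = \left(-10 + 49\right)^{2} - \left(-35\right) \left(-10\right) = 39^{2} - 350 = 1521 - 350 = 1171$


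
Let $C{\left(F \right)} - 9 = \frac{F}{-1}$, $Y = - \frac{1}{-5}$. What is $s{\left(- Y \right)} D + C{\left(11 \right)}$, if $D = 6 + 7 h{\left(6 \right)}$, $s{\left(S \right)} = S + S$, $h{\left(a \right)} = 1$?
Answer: $- \frac{36}{5} \approx -7.2$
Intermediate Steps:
$Y = \frac{1}{5}$ ($Y = \left(-1\right) \left(- \frac{1}{5}\right) = \frac{1}{5} \approx 0.2$)
$s{\left(S \right)} = 2 S$
$D = 13$ ($D = 6 + 7 \cdot 1 = 6 + 7 = 13$)
$C{\left(F \right)} = 9 - F$ ($C{\left(F \right)} = 9 + \frac{F}{-1} = 9 + F \left(-1\right) = 9 - F$)
$s{\left(- Y \right)} D + C{\left(11 \right)} = 2 \left(\left(-1\right) \frac{1}{5}\right) 13 + \left(9 - 11\right) = 2 \left(- \frac{1}{5}\right) 13 + \left(9 - 11\right) = \left(- \frac{2}{5}\right) 13 - 2 = - \frac{26}{5} - 2 = - \frac{36}{5}$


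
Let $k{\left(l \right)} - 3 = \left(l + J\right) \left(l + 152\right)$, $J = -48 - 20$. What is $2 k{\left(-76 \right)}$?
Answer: $-21882$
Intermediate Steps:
$J = -68$
$k{\left(l \right)} = 3 + \left(-68 + l\right) \left(152 + l\right)$ ($k{\left(l \right)} = 3 + \left(l - 68\right) \left(l + 152\right) = 3 + \left(-68 + l\right) \left(152 + l\right)$)
$2 k{\left(-76 \right)} = 2 \left(-10333 + \left(-76\right)^{2} + 84 \left(-76\right)\right) = 2 \left(-10333 + 5776 - 6384\right) = 2 \left(-10941\right) = -21882$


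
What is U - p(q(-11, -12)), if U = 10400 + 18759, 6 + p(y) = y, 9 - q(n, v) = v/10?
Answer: 145774/5 ≈ 29155.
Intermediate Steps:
q(n, v) = 9 - v/10
p(y) = -6 + y
U = 29159
U - p(q(-11, -12)) = 29159 - (-6 + (9 - 1/10*(-12))) = 29159 - (-6 + (9 + 6/5)) = 29159 - (-6 + 51/5) = 29159 - 1*21/5 = 29159 - 21/5 = 145774/5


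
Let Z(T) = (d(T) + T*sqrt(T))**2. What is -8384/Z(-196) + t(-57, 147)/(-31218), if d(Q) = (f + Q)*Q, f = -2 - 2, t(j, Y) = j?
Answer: 4593151087333/2523025698399206 - 26200*I/34636963543 ≈ 0.0018205 - 7.5642e-7*I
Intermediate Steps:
f = -4
d(Q) = Q*(-4 + Q) (d(Q) = (-4 + Q)*Q = Q*(-4 + Q))
Z(T) = (T**(3/2) + T*(-4 + T))**2 (Z(T) = (T*(-4 + T) + T*sqrt(T))**2 = (T*(-4 + T) + T**(3/2))**2 = (T**(3/2) + T*(-4 + T))**2)
-8384/Z(-196) + t(-57, 147)/(-31218) = -8384/((-196)**(3/2) - 196*(-4 - 196))**2 - 57/(-31218) = -8384/(-2744*I - 196*(-200))**2 - 57*(-1/31218) = -8384/(-2744*I + 39200)**2 + 19/10406 = -8384/(39200 - 2744*I)**2 + 19/10406 = 19/10406 - 8384/(39200 - 2744*I)**2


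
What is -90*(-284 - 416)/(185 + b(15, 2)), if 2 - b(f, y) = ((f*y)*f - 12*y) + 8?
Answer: -63000/247 ≈ -255.06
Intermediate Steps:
b(f, y) = -6 + 12*y - y*f**2 (b(f, y) = 2 - (((f*y)*f - 12*y) + 8) = 2 - ((y*f**2 - 12*y) + 8) = 2 - ((-12*y + y*f**2) + 8) = 2 - (8 - 12*y + y*f**2) = 2 + (-8 + 12*y - y*f**2) = -6 + 12*y - y*f**2)
-90*(-284 - 416)/(185 + b(15, 2)) = -90*(-284 - 416)/(185 + (-6 + 12*2 - 1*2*15**2)) = -(-63000)/(185 + (-6 + 24 - 1*2*225)) = -(-63000)/(185 + (-6 + 24 - 450)) = -(-63000)/(185 - 432) = -(-63000)/(-247) = -(-63000)*(-1)/247 = -90*700/247 = -63000/247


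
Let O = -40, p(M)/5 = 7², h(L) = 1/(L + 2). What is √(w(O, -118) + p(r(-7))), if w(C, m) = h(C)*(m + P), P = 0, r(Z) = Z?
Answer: √89566/19 ≈ 15.751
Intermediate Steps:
h(L) = 1/(2 + L)
p(M) = 245 (p(M) = 5*7² = 5*49 = 245)
w(C, m) = m/(2 + C) (w(C, m) = (m + 0)/(2 + C) = m/(2 + C))
√(w(O, -118) + p(r(-7))) = √(-118/(2 - 40) + 245) = √(-118/(-38) + 245) = √(-118*(-1/38) + 245) = √(59/19 + 245) = √(4714/19) = √89566/19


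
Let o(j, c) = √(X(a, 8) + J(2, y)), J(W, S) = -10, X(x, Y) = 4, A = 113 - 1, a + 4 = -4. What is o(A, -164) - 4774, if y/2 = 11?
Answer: -4774 + I*√6 ≈ -4774.0 + 2.4495*I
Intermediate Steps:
a = -8 (a = -4 - 4 = -8)
y = 22 (y = 2*11 = 22)
A = 112
o(j, c) = I*√6 (o(j, c) = √(4 - 10) = √(-6) = I*√6)
o(A, -164) - 4774 = I*√6 - 4774 = -4774 + I*√6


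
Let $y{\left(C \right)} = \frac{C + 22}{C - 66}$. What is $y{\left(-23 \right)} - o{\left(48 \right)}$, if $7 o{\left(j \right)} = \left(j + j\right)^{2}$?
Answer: $- \frac{820217}{623} \approx -1316.6$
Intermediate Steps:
$y{\left(C \right)} = \frac{22 + C}{-66 + C}$
$o{\left(j \right)} = \frac{4 j^{2}}{7}$ ($o{\left(j \right)} = \frac{\left(j + j\right)^{2}}{7} = \frac{\left(2 j\right)^{2}}{7} = \frac{4 j^{2}}{7}$)
$y{\left(-23 \right)} - o{\left(48 \right)} = \frac{22 - 23}{-66 - 23} - \frac{4 \cdot 48^{2}}{7} = \frac{1}{-89} \left(-1\right) - \frac{4}{7} \cdot 2304 = \left(- \frac{1}{89}\right) \left(-1\right) - \frac{9216}{7} = \frac{1}{89} - \frac{9216}{7} = - \frac{820217}{623}$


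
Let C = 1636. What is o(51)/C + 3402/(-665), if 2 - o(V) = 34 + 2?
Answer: -399163/77710 ≈ -5.1366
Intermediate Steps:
o(V) = -34 (o(V) = 2 - (34 + 2) = 2 - 1*36 = 2 - 36 = -34)
o(51)/C + 3402/(-665) = -34/1636 + 3402/(-665) = -34*1/1636 + 3402*(-1/665) = -17/818 - 486/95 = -399163/77710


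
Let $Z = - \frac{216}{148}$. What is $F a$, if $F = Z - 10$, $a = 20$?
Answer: $- \frac{8480}{37} \approx -229.19$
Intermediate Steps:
$Z = - \frac{54}{37}$ ($Z = \left(-216\right) \frac{1}{148} = - \frac{54}{37} \approx -1.4595$)
$F = - \frac{424}{37}$ ($F = - \frac{54}{37} - 10 = - \frac{424}{37} \approx -11.459$)
$F a = \left(- \frac{424}{37}\right) 20 = - \frac{8480}{37}$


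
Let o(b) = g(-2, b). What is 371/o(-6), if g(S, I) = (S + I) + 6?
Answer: -371/2 ≈ -185.50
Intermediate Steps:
g(S, I) = 6 + I + S (g(S, I) = (I + S) + 6 = 6 + I + S)
o(b) = 4 + b (o(b) = 6 + b - 2 = 4 + b)
371/o(-6) = 371/(4 - 6) = 371/(-2) = 371*(-1/2) = -371/2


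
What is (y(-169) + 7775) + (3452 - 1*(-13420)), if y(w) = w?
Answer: 24478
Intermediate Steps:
(y(-169) + 7775) + (3452 - 1*(-13420)) = (-169 + 7775) + (3452 - 1*(-13420)) = 7606 + (3452 + 13420) = 7606 + 16872 = 24478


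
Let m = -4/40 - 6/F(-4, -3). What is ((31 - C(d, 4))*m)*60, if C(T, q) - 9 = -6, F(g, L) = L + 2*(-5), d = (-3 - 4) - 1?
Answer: 7896/13 ≈ 607.38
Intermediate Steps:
d = -8 (d = -7 - 1 = -8)
F(g, L) = -10 + L (F(g, L) = L - 10 = -10 + L)
m = 47/130 (m = -4/40 - 6/(-10 - 3) = -4*1/40 - 6/(-13) = -⅒ - 6*(-1/13) = -⅒ + 6/13 = 47/130 ≈ 0.36154)
C(T, q) = 3 (C(T, q) = 9 - 6 = 3)
((31 - C(d, 4))*m)*60 = ((31 - 1*3)*(47/130))*60 = ((31 - 3)*(47/130))*60 = (28*(47/130))*60 = (658/65)*60 = 7896/13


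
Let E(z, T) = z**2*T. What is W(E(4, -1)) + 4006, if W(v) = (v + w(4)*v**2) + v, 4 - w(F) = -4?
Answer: 6022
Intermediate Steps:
w(F) = 8 (w(F) = 4 - 1*(-4) = 4 + 4 = 8)
E(z, T) = T*z**2
W(v) = 2*v + 8*v**2 (W(v) = (v + 8*v**2) + v = 2*v + 8*v**2)
W(E(4, -1)) + 4006 = 2*(-1*4**2)*(1 + 4*(-1*4**2)) + 4006 = 2*(-1*16)*(1 + 4*(-1*16)) + 4006 = 2*(-16)*(1 + 4*(-16)) + 4006 = 2*(-16)*(1 - 64) + 4006 = 2*(-16)*(-63) + 4006 = 2016 + 4006 = 6022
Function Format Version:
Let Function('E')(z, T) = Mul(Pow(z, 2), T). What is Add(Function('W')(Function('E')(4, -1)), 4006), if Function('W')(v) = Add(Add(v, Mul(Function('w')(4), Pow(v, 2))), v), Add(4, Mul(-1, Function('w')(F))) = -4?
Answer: 6022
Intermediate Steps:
Function('w')(F) = 8 (Function('w')(F) = Add(4, Mul(-1, -4)) = Add(4, 4) = 8)
Function('E')(z, T) = Mul(T, Pow(z, 2))
Function('W')(v) = Add(Mul(2, v), Mul(8, Pow(v, 2))) (Function('W')(v) = Add(Add(v, Mul(8, Pow(v, 2))), v) = Add(Mul(2, v), Mul(8, Pow(v, 2))))
Add(Function('W')(Function('E')(4, -1)), 4006) = Add(Mul(2, Mul(-1, Pow(4, 2)), Add(1, Mul(4, Mul(-1, Pow(4, 2))))), 4006) = Add(Mul(2, Mul(-1, 16), Add(1, Mul(4, Mul(-1, 16)))), 4006) = Add(Mul(2, -16, Add(1, Mul(4, -16))), 4006) = Add(Mul(2, -16, Add(1, -64)), 4006) = Add(Mul(2, -16, -63), 4006) = Add(2016, 4006) = 6022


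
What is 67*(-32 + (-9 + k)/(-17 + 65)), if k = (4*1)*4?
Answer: -102443/48 ≈ -2134.2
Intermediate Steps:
k = 16 (k = 4*4 = 16)
67*(-32 + (-9 + k)/(-17 + 65)) = 67*(-32 + (-9 + 16)/(-17 + 65)) = 67*(-32 + 7/48) = 67*(-1529/48) = -102443/48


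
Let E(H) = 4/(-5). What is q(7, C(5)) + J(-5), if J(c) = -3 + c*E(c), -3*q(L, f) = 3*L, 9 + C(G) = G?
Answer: -6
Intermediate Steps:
C(G) = -9 + G
E(H) = -⅘ (E(H) = 4*(-⅕) = -⅘)
q(L, f) = -L
J(c) = -3 - 4*c/5 (J(c) = -3 + c*(-⅘) = -3 - 4*c/5)
q(7, C(5)) + J(-5) = -1*7 + (-3 - ⅘*(-5)) = -7 + (-3 + 4) = -7 + 1 = -6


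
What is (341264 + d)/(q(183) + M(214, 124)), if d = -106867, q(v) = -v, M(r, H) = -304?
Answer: -234397/487 ≈ -481.31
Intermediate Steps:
(341264 + d)/(q(183) + M(214, 124)) = (341264 - 106867)/(-1*183 - 304) = 234397/(-183 - 304) = 234397/(-487) = 234397*(-1/487) = -234397/487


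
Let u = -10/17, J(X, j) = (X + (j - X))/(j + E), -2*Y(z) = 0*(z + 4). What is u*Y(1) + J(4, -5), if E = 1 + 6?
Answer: -5/2 ≈ -2.5000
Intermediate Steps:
E = 7
Y(z) = 0 (Y(z) = -0*(z + 4) = -0*(4 + z) = -½*0 = 0)
J(X, j) = j/(7 + j) (J(X, j) = (X + (j - X))/(j + 7) = j/(7 + j))
u = -10/17 (u = -10*1/17 = -10/17 ≈ -0.58823)
u*Y(1) + J(4, -5) = -10/17*0 - 5/(7 - 5) = 0 - 5/2 = -5/2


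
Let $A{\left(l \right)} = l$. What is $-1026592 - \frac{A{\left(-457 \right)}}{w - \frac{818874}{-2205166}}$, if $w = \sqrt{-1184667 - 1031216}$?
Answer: $\frac{- 1131902887136 \sqrt{2215883} + 419820868273 i}{- 409437 i + 1102583 \sqrt{2215883}} \approx -1.0266 \cdot 10^{6} - 0.307 i$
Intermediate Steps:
$w = i \sqrt{2215883}$ ($w = \sqrt{-2215883} = i \sqrt{2215883} \approx 1488.6 i$)
$-1026592 - \frac{A{\left(-457 \right)}}{w - \frac{818874}{-2205166}} = -1026592 - - \frac{457}{i \sqrt{2215883} - \frac{818874}{-2205166}} = -1026592 - - \frac{457}{i \sqrt{2215883} - 818874 \left(- \frac{1}{2205166}\right)} = -1026592 - - \frac{457}{i \sqrt{2215883} - - \frac{409437}{1102583}} = -1026592 - - \frac{457}{i \sqrt{2215883} + \frac{409437}{1102583}} = -1026592 - - \frac{457}{\frac{409437}{1102583} + i \sqrt{2215883}} = -1026592 + \frac{457}{\frac{409437}{1102583} + i \sqrt{2215883}}$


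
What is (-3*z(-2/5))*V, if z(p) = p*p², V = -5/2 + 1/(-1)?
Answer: -84/125 ≈ -0.67200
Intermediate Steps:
V = -7/2 (V = -5*½ + 1*(-1) = -5/2 - 1 = -7/2 ≈ -3.5000)
z(p) = p³
(-3*z(-2/5))*V = -3*(-2/5)³*(-7/2) = -3*(-2*⅕)³*(-7/2) = -3*(-⅖)³*(-7/2) = -3*(-8/125)*(-7/2) = (24/125)*(-7/2) = -84/125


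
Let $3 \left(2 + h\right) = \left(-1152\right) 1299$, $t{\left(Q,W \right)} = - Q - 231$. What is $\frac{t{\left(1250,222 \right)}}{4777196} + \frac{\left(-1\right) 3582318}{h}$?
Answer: $\frac{8556348235435}{1191475677164} \approx 7.1813$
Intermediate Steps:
$t{\left(Q,W \right)} = -231 - Q$
$h = -498818$ ($h = -2 + \frac{\left(-1152\right) 1299}{3} = -2 + \frac{1}{3} \left(-1496448\right) = -2 - 498816 = -498818$)
$\frac{t{\left(1250,222 \right)}}{4777196} + \frac{\left(-1\right) 3582318}{h} = \frac{-231 - 1250}{4777196} + \frac{\left(-1\right) 3582318}{-498818} = \left(-231 - 1250\right) \frac{1}{4777196} - - \frac{1791159}{249409} = \left(-1481\right) \frac{1}{4777196} + \frac{1791159}{249409} = - \frac{1481}{4777196} + \frac{1791159}{249409} = \frac{8556348235435}{1191475677164}$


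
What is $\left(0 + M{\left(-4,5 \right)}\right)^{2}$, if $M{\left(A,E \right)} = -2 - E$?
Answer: $49$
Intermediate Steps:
$\left(0 + M{\left(-4,5 \right)}\right)^{2} = \left(0 - 7\right)^{2} = \left(-7\right)^{2} = 49$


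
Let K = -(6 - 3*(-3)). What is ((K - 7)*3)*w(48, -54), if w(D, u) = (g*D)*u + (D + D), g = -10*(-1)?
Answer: 1704384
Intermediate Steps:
g = 10
w(D, u) = 2*D + 10*D*u (w(D, u) = (10*D)*u + (D + D) = 10*D*u + 2*D = 2*D + 10*D*u)
K = -15 (K = -(6 + 9) = -1*15 = -15)
((K - 7)*3)*w(48, -54) = ((-15 - 7)*3)*(2*48*(1 + 5*(-54))) = (-22*3)*(2*48*(1 - 270)) = -132*48*(-269) = -66*(-25824) = 1704384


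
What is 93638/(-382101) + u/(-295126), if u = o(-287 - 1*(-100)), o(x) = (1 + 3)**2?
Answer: -13820561002/56383969863 ≈ -0.24512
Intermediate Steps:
o(x) = 16 (o(x) = 4**2 = 16)
u = 16
93638/(-382101) + u/(-295126) = 93638/(-382101) + 16/(-295126) = 93638*(-1/382101) + 16*(-1/295126) = -93638/382101 - 8/147563 = -13820561002/56383969863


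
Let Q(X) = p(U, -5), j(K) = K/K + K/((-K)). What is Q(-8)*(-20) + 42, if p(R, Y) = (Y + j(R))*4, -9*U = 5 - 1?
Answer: 442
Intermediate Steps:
j(K) = 0 (j(K) = 1 + K*(-1/K) = 1 - 1 = 0)
U = -4/9 (U = -(5 - 1)/9 = -1/9*4 = -4/9 ≈ -0.44444)
p(R, Y) = 4*Y (p(R, Y) = (Y + 0)*4 = Y*4 = 4*Y)
Q(X) = -20 (Q(X) = 4*(-5) = -20)
Q(-8)*(-20) + 42 = -20*(-20) + 42 = 400 + 42 = 442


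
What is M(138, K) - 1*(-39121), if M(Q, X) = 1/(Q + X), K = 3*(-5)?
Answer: 4811884/123 ≈ 39121.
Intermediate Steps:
K = -15
M(138, K) - 1*(-39121) = 1/(138 - 15) - 1*(-39121) = 1/123 + 39121 = 4811884/123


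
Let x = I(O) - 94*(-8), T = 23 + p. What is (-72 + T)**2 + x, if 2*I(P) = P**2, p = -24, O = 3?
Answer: 12171/2 ≈ 6085.5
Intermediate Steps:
T = -1 (T = 23 - 24 = -1)
I(P) = P**2/2
x = 1513/2 (x = (1/2)*3**2 - 94*(-8) = (1/2)*9 + 752 = 9/2 + 752 = 1513/2 ≈ 756.50)
(-72 + T)**2 + x = (-72 - 1)**2 + 1513/2 = (-73)**2 + 1513/2 = 5329 + 1513/2 = 12171/2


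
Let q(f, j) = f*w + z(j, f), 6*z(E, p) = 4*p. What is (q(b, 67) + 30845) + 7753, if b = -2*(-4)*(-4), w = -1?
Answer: 115826/3 ≈ 38609.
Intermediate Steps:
z(E, p) = 2*p/3 (z(E, p) = (4*p)/6 = 2*p/3)
b = -32 (b = 8*(-4) = -32)
q(f, j) = -f/3 (q(f, j) = f*(-1) + 2*f/3 = -f + 2*f/3 = -f/3)
(q(b, 67) + 30845) + 7753 = (-⅓*(-32) + 30845) + 7753 = (32/3 + 30845) + 7753 = 92567/3 + 7753 = 115826/3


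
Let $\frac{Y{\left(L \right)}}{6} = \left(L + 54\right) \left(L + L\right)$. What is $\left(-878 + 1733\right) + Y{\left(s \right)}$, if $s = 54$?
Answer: $70839$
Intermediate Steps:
$Y{\left(L \right)} = 12 L \left(54 + L\right)$ ($Y{\left(L \right)} = 6 \left(L + 54\right) \left(L + L\right) = 6 \left(54 + L\right) 2 L = 6 \cdot 2 L \left(54 + L\right) = 12 L \left(54 + L\right)$)
$\left(-878 + 1733\right) + Y{\left(s \right)} = \left(-878 + 1733\right) + 12 \cdot 54 \left(54 + 54\right) = 855 + 12 \cdot 54 \cdot 108 = 855 + 69984 = 70839$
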